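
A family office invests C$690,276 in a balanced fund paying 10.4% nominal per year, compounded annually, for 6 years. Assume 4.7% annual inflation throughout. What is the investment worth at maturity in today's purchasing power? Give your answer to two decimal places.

C$948,761.66

Nominal value at maturity: C$690,276 × (1 + 10.4%)^6 ≈ C$1,249,790.49.
Price-level factor over 6 years: (1 + 4.7%)^6 ≈ 1.3172860421.
The maturity value deflated by that factor is the answer in today's purchasing power.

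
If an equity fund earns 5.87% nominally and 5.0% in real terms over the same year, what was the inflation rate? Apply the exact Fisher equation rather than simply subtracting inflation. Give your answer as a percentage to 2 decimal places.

0.83%

From (1+r_nom) = (1+r_real)(1+π), we get 1+π = (1 + 5.87%)/(1 + 5.0%) = 1.0587/1.050 ≈ 1.00829.
So π ≈ 0.8286%.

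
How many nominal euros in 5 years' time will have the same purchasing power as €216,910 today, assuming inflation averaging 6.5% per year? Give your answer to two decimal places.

€297,185.50

Cumulative price-level factor: (1+6.5%)^5 ≈ 1.3700866634.
The nominal amount required is €216,910 scaled up by that factor.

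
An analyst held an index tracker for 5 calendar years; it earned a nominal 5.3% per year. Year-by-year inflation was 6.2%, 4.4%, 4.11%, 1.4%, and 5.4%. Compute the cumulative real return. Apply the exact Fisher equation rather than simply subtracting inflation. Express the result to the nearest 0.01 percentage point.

4.94%

Cumulative inflation factor: 1.062 × 1.044 × 1.0411 × 1.014 × 1.054 ≈ 1.23366.
Nominal growth factor: 1.29462. Real growth factor = 1.29462 / 1.23366 ≈ 1.04941.
Total real return ≈ 4.9412%.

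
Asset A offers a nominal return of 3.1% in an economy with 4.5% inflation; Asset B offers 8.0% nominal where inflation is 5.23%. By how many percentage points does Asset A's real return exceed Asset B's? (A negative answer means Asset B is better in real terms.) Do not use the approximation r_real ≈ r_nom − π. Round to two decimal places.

Asset A real return: 1.031/1.045 − 1 = -1.340%.
Asset B real return: 1.080/1.0523 − 1 = 2.632%.
Difference: -1.340 − 2.632 = -3.972 pp.

-3.97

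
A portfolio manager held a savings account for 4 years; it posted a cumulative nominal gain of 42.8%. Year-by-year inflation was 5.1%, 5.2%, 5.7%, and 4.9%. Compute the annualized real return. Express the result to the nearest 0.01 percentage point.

3.89%

Cumulative inflation factor: 1.051 × 1.052 × 1.057 × 1.049 ≈ 1.22594.
Nominal growth factor: 1.42800. Real growth factor = 1.42800 / 1.22594 ≈ 1.16482.
Annualized: 1.16482^(1/4) − 1 ≈ 0.03888.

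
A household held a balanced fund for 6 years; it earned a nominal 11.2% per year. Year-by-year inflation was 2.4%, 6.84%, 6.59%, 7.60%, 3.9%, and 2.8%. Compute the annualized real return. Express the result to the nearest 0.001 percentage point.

5.903%

Cumulative inflation factor: 1.024 × 1.0684 × 1.0659 × 1.0760 × 1.039 × 1.028 ≈ 1.34020.
Nominal growth factor: 1.89073. Real growth factor = 1.89073 / 1.34020 ≈ 1.41077.
Annualized: 1.41077^(1/6) − 1 ≈ 0.05903.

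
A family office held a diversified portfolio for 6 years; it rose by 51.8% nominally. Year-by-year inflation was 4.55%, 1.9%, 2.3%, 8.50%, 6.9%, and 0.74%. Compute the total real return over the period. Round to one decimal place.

Cumulative inflation factor: 1.0455 × 1.019 × 1.023 × 1.0850 × 1.069 × 1.0074 ≈ 1.27345.
Nominal growth factor: 1.51800. Real growth factor = 1.51800 / 1.27345 ≈ 1.19203.
Total real return ≈ 19.2034%.

19.2%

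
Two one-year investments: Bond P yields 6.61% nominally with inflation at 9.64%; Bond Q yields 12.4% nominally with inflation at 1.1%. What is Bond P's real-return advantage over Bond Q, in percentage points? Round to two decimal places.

Bond P real return: 1.0661/1.0964 − 1 = -2.764%.
Bond Q real return: 1.124/1.011 − 1 = 11.177%.
Difference: -2.764 − 11.177 = -13.941 pp.

-13.94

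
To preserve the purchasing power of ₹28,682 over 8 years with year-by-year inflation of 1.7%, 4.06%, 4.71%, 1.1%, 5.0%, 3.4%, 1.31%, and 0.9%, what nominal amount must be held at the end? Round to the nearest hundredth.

₹35,662.09

Cumulative price-level factor: 1.017 × 1.0406 × 1.0471 × 1.011 × 1.050 × 1.034 × 1.0131 × 1.009 ≈ 1.2433614815.
The nominal amount required is ₹28,682 scaled up by that factor.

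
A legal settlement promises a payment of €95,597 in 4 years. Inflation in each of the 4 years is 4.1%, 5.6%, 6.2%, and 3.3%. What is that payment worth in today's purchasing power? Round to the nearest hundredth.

Price-level factor over 4 years: 1.041 × 1.056 × 1.062 × 1.033 ≈ 1.2059782796.
Purchasing power today: €95,597 divided by that factor.

€79,269.26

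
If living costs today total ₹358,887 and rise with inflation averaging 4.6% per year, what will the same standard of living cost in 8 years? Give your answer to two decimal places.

₹514,293.70

Cumulative price-level factor: (1+4.6%)^8 ≈ 1.4330240406.
Multiplying ₹358,887 by the price-level factor gives the future nominal sum.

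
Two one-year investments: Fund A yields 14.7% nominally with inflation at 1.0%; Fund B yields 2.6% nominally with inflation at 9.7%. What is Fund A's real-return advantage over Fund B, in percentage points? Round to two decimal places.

Fund A real return: 1.147/1.010 − 1 = 13.564%.
Fund B real return: 1.026/1.097 − 1 = -6.472%.
Difference: 13.564 − (-6.472) = 20.036 pp.

20.04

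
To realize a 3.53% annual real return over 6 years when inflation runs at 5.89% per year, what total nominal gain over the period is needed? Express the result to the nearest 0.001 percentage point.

Required annual nominal rate: (1+3.53%)(1+5.89%) − 1 = 9.627917%.
Cumulative over 6 years: (1 + 0.09627917)^6 − 1 ≈ 0.73591.

73.591%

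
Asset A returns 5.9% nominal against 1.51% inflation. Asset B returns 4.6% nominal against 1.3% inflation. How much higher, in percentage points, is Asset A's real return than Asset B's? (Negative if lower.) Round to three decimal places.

Asset A real return: 1.059/1.0151 − 1 = 4.3247%.
Asset B real return: 1.046/1.013 − 1 = 3.2577%.
Difference: 4.3247 − 3.2577 = 1.0670 pp.

1.067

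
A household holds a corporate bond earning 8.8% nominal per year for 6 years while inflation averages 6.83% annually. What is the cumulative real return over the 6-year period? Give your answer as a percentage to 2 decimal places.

11.59%

The annual real rate is (1+8.8%)/(1+6.83%) − 1 = 1.8441%.
Compounded over 6 years: (1 + 0.018441)^6 − 1 ≈ 0.11587.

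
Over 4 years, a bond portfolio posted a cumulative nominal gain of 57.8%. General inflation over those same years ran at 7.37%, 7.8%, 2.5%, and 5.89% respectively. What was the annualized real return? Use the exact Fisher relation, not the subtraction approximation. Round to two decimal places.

Cumulative inflation factor: 1.0737 × 1.078 × 1.025 × 1.0589 ≈ 1.25626.
Nominal growth factor: 1.57800. Real growth factor = 1.57800 / 1.25626 ≈ 1.25611.
Annualized: 1.25611^(1/4) − 1 ≈ 0.05866.

5.87%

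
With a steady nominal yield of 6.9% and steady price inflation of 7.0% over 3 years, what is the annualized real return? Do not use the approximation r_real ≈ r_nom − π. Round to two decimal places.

With constant rates the annual real return is the same each year: (1+6.9%)/(1+7.0%) − 1 = -0.00093.

-0.09%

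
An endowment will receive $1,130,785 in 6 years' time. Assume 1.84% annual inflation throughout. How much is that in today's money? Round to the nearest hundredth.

$1,013,607.22

Price-level factor over 6 years: (1 + 1.84%)^6 ≈ 1.1156047221.
Purchasing power today: $1,130,785 divided by that factor.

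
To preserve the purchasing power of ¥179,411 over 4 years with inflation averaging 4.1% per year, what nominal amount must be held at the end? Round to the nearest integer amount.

¥210,694

Cumulative price-level factor: (1+4.1%)^4 ≈ 1.1743645098.
The nominal amount required is ¥179,411 scaled up by that factor.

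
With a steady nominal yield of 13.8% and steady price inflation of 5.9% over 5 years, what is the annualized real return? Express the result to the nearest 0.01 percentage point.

With constant rates the annual real return is the same each year: (1+13.8%)/(1+5.9%) − 1 = 0.07460.

7.46%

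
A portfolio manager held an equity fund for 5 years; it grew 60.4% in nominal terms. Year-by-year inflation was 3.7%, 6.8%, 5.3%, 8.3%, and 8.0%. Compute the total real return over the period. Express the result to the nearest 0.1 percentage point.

17.6%

Cumulative inflation factor: 1.037 × 1.068 × 1.053 × 1.083 × 1.080 ≈ 1.36405.
Nominal growth factor: 1.60400. Real growth factor = 1.60400 / 1.36405 ≈ 1.17591.
Total real return ≈ 17.5909%.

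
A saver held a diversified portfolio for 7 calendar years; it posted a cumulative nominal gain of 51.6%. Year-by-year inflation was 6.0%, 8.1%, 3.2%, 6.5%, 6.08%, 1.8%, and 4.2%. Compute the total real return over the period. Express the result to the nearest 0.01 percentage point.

6.98%

Cumulative inflation factor: 1.060 × 1.081 × 1.032 × 1.065 × 1.0608 × 1.018 × 1.042 ≈ 1.41713.
Nominal growth factor: 1.51600. Real growth factor = 1.51600 / 1.41713 ≈ 1.06977.
Total real return ≈ 6.9767%.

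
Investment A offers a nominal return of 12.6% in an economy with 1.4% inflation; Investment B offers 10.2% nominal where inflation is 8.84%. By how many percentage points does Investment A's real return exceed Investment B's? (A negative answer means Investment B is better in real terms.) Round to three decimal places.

9.796

Investment A real return: 1.126/1.014 − 1 = 11.0454%.
Investment B real return: 1.102/1.0884 − 1 = 1.2495%.
Difference: 11.0454 − 1.2495 = 9.7959 pp.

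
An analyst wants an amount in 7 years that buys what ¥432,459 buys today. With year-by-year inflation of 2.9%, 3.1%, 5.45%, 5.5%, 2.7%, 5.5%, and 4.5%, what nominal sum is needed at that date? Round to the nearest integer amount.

Cumulative price-level factor: 1.029 × 1.031 × 1.0545 × 1.055 × 1.027 × 1.055 × 1.045 ≈ 1.3363255667.
The nominal amount required is ¥432,459 scaled up by that factor.

¥577,906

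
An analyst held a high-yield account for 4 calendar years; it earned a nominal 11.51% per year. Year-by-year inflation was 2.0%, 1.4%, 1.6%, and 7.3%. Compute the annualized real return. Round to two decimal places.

8.21%

Cumulative inflation factor: 1.020 × 1.014 × 1.016 × 1.073 ≈ 1.12754.
Nominal growth factor: 1.54616. Real growth factor = 1.54616 / 1.12754 ≈ 1.37127.
Annualized: 1.37127^(1/4) − 1 ≈ 0.08213.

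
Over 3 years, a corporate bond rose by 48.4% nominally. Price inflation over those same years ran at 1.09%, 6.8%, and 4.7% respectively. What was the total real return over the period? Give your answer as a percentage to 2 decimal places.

Cumulative inflation factor: 1.0109 × 1.068 × 1.047 ≈ 1.13038.
Nominal growth factor: 1.48400. Real growth factor = 1.48400 / 1.13038 ≈ 1.31283.
Total real return ≈ 31.2828%.

31.28%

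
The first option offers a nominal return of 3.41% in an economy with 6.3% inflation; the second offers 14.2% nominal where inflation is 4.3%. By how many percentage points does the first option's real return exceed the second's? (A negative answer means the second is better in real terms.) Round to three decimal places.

-12.211

The first option real return: 1.0341/1.063 − 1 = -2.7187%.
The second real return: 1.142/1.043 − 1 = 9.4919%.
Difference: -2.7187 − 9.4919 = -12.2106 pp.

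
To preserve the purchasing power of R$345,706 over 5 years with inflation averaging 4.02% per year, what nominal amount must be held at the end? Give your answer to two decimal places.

Cumulative price-level factor: (1+4.02%)^5 ≈ 1.2178232110.
The nominal amount required is R$345,706 scaled up by that factor.

R$421,008.79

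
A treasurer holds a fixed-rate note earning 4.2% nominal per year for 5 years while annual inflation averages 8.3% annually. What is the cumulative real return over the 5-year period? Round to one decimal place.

The annual real rate is (1+4.2%)/(1+8.3%) − 1 = -3.7858%.
Compounded over 5 years: (1 + -0.037858)^5 − 1 ≈ -0.17549.

-17.5%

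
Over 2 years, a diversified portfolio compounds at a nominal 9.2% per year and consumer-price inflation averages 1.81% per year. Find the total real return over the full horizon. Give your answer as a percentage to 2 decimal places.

The annual real rate is (1+9.2%)/(1+1.81%) − 1 = 7.2586%.
Compounded over 2 years: (1 + 0.072586)^2 − 1 ≈ 0.15044.

15.04%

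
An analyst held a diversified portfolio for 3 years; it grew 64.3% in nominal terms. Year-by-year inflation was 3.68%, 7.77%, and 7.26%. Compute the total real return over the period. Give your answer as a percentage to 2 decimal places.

Cumulative inflation factor: 1.0368 × 1.0777 × 1.0726 ≈ 1.19848.
Nominal growth factor: 1.64300. Real growth factor = 1.64300 / 1.19848 ≈ 1.37090.
Total real return ≈ 37.0904%.

37.09%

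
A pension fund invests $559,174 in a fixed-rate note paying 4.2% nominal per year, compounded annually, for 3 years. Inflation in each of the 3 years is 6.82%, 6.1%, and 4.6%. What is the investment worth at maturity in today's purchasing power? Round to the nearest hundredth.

Nominal value at maturity: $559,174 × (1 + 4.2%)^3 ≈ $632,630.50.
Price-level factor over 3 years: 1.0682 × 1.061 × 1.046 = 1.1854947692.
The maturity value deflated by that factor is the answer in today's purchasing power.

$533,642.59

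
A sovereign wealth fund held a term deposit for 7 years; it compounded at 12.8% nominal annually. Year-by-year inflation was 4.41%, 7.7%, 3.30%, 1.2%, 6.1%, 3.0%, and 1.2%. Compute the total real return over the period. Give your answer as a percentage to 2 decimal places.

78.73%

Cumulative inflation factor: 1.0441 × 1.077 × 1.0330 × 1.012 × 1.061 × 1.030 × 1.012 ≈ 1.30009.
Nominal growth factor: 2.32361. Real growth factor = 2.32361 / 1.30009 ≈ 1.78728.
Total real return ≈ 78.7277%.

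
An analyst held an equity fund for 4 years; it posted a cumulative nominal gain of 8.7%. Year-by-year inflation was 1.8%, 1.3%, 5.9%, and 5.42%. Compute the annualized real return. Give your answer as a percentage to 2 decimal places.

Cumulative inflation factor: 1.018 × 1.013 × 1.059 × 1.0542 ≈ 1.15127.
Nominal growth factor: 1.08700. Real growth factor = 1.08700 / 1.15127 ≈ 0.94418.
Annualized: 0.94418^(1/4) − 1 ≈ -0.01426.

-1.43%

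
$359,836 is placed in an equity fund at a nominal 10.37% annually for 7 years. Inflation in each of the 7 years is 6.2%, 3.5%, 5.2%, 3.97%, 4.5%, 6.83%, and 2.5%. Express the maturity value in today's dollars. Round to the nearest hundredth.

$521,843.01

Nominal value at maturity: $359,836 × (1 + 10.37%)^7 ≈ $717,896.62.
Price-level factor over 7 years: 1.062 × 1.035 × 1.052 × 1.0397 × 1.045 × 1.0683 × 1.025 ≈ 1.3756946064.
The maturity value deflated by that factor is the answer in today's purchasing power.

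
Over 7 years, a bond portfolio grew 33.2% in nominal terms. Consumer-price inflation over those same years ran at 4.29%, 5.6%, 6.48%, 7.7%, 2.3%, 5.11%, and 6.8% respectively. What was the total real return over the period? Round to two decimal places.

Cumulative inflation factor: 1.0429 × 1.056 × 1.0648 × 1.077 × 1.023 × 1.0511 × 1.068 ≈ 1.45038.
Nominal growth factor: 1.33200. Real growth factor = 1.33200 / 1.45038 ≈ 0.91838.
Total real return ≈ -8.1619%.

-8.16%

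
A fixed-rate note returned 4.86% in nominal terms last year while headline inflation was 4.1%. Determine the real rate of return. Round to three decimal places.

0.730%

Real return via the Fisher equation: (1 + 4.86%)/(1 + 4.1%) − 1 = 1.0486/1.041 − 1 ≈ 0.00730.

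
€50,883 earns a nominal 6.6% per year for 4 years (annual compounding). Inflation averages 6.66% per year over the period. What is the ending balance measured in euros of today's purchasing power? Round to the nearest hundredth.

€50,768.60

Nominal value at maturity: €50,883 × (1 + 6.6%)^4 ≈ €65,705.47.
Price-level factor over 4 years: (1 + 6.66%)^4 ≈ 1.2942146674.
The maturity value deflated by that factor is the answer in today's purchasing power.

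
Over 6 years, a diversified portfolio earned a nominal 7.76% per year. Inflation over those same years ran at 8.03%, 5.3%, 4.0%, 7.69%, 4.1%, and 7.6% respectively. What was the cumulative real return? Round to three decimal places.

9.724%

Cumulative inflation factor: 1.0803 × 1.053 × 1.040 × 1.0769 × 1.041 × 1.076 ≈ 1.42707.
Nominal growth factor: 1.56583. Real growth factor = 1.56583 / 1.42707 ≈ 1.09724.
Total real return ≈ 9.7238%.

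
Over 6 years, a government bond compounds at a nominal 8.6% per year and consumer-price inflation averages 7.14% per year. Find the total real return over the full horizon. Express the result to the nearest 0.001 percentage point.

8.460%

The annual real rate is (1+8.6%)/(1+7.14%) − 1 = 1.3627%.
Compounded over 6 years: (1 + 0.013627)^6 − 1 ≈ 0.08460.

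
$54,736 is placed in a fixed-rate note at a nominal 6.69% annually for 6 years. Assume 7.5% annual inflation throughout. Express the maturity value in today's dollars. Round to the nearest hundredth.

$52,307.57

Nominal value at maturity: $54,736 × (1 + 6.69%)^6 ≈ $80,726.36.
Price-level factor over 6 years: (1 + 7.5%)^6 ≈ 1.5433015256.
The maturity value deflated by that factor is the answer in today's purchasing power.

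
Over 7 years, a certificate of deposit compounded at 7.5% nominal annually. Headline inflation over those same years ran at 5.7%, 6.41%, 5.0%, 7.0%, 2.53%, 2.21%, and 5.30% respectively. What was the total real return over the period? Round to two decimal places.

18.98%

Cumulative inflation factor: 1.057 × 1.0641 × 1.050 × 1.070 × 1.0253 × 1.0221 × 1.0530 ≈ 1.39445.
Nominal growth factor: 1.65905. Real growth factor = 1.65905 / 1.39445 ≈ 1.18975.
Total real return ≈ 18.9751%.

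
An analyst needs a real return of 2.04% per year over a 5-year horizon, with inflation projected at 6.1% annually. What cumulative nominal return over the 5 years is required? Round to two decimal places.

Required annual nominal rate: (1+2.04%)(1+6.1%) − 1 = 8.26444%.
Cumulative over 5 years: (1 + 0.0826444)^5 − 1 ≈ 0.48740.

48.74%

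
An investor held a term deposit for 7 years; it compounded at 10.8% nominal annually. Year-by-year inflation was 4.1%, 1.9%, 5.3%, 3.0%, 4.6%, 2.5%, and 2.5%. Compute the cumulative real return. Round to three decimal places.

62.147%

Cumulative inflation factor: 1.041 × 1.019 × 1.053 × 1.030 × 1.046 × 1.025 × 1.025 ≈ 1.26436.
Nominal growth factor: 2.05012. Real growth factor = 2.05012 / 1.26436 ≈ 1.62147.
Total real return ≈ 62.1468%.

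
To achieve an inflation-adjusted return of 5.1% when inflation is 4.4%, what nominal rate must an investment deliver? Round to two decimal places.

By the Fisher equation, 1 + r_nom = (1 + 5.1%)(1 + 4.4%) = 1.051 × 1.044 = 1.097244.
So r_nom = 9.7244%.

9.72%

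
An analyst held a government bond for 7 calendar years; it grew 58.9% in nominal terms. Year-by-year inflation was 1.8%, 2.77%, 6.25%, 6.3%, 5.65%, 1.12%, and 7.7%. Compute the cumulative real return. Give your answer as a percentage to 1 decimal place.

16.9%

Cumulative inflation factor: 1.018 × 1.0277 × 1.0625 × 1.063 × 1.0565 × 1.0112 × 1.077 ≈ 1.35956.
Nominal growth factor: 1.58900. Real growth factor = 1.58900 / 1.35956 ≈ 1.16876.
Total real return ≈ 16.8760%.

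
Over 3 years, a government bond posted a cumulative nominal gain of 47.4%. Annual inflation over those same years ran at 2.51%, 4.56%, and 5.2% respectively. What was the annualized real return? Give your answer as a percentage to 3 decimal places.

Cumulative inflation factor: 1.0251 × 1.0456 × 1.052 ≈ 1.12758.
Nominal growth factor: 1.47400. Real growth factor = 1.47400 / 1.12758 ≈ 1.30722.
Annualized: 1.30722^(1/3) − 1 ≈ 0.09341.

9.341%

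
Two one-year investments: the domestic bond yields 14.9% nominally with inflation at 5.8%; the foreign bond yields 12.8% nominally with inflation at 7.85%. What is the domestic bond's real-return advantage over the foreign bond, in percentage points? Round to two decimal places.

4.01

The domestic bond real return: 1.149/1.058 − 1 = 8.601%.
The foreign bond real return: 1.128/1.0785 − 1 = 4.590%.
Difference: 8.601 − 4.590 = 4.011 pp.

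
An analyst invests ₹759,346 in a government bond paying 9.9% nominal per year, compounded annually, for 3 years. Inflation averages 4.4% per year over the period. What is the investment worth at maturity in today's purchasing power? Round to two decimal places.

₹885,791.06

Nominal value at maturity: ₹759,346 × (1 + 9.9%)^3 ≈ ₹1,007,935.61.
Price-level factor over 3 years: (1 + 4.4%)^3 = 1.137893184.
Dividing the nominal maturity value by the price-level factor gives the value in today's money.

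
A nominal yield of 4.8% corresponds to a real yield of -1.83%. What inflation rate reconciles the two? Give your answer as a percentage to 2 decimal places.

From (1+r_nom) = (1+r_real)(1+π), we get 1+π = (1 + 4.8%)/(1 − 1.83%) = 1.048/0.9817 ≈ 1.06754.
So π ≈ 6.7536%.

6.75%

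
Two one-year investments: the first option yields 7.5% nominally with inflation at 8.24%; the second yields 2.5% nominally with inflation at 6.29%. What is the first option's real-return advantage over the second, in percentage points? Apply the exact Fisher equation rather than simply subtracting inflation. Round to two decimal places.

2.88

The first option real return: 1.075/1.0824 − 1 = -0.684%.
The second real return: 1.025/1.0629 − 1 = -3.566%.
Difference: -0.684 − (-3.566) = 2.882 pp.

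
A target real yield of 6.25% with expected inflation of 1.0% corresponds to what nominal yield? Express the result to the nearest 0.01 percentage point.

7.31%

By the Fisher equation, 1 + r_nom = (1 + 6.25%)(1 + 1.0%) = 1.0625 × 1.010 = 1.073125.
So r_nom = 7.3125%.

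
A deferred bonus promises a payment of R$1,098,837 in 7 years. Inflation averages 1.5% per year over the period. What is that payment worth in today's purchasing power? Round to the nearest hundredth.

Price-level factor over 7 years: (1 + 1.5%)^7 ≈ 1.1098449129.
Purchasing power today: R$1,098,837 divided by that factor.

R$990,081.58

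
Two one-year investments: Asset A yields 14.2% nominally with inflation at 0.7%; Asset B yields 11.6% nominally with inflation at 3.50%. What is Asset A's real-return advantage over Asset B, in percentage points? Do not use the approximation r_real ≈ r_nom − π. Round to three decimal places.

5.580

Asset A real return: 1.142/1.007 − 1 = 13.4062%.
Asset B real return: 1.116/1.0350 − 1 = 7.8261%.
Difference: 13.4062 − 7.8261 = 5.5801 pp.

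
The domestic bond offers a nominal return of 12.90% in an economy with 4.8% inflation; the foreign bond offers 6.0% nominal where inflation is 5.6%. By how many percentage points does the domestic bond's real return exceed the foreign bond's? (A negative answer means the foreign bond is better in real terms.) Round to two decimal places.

The domestic bond real return: 1.1290/1.048 − 1 = 7.729%.
The foreign bond real return: 1.060/1.056 − 1 = 0.379%.
Difference: 7.729 − 0.379 = 7.350 pp.

7.35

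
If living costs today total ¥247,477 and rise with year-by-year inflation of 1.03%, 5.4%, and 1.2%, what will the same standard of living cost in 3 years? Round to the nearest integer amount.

¥266,690

Cumulative price-level factor: 1.0103 × 1.054 × 1.012 = 1.0776344744.
Multiplying ¥247,477 by the price-level factor gives the future nominal sum.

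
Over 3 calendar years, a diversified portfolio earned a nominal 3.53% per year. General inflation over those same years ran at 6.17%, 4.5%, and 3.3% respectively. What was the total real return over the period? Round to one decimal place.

Cumulative inflation factor: 1.0617 × 1.045 × 1.033 ≈ 1.14609.
Nominal growth factor: 1.10968. Real growth factor = 1.10968 / 1.14609 ≈ 0.96823.
Total real return ≈ -3.1766%.

-3.2%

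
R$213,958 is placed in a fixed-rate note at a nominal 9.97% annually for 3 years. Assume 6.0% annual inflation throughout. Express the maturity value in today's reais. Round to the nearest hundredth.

Nominal value at maturity: R$213,958 × (1 + 9.97%)^3 ≈ R$284,545.16.
Price-level factor over 3 years: (1 + 6.0%)^3 = 1.191016.
Dividing the nominal maturity value by the price-level factor gives the value in today's money.

R$238,909.60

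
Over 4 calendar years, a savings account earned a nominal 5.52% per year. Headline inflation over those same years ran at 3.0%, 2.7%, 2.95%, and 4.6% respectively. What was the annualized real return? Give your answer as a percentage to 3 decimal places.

2.139%

Cumulative inflation factor: 1.030 × 1.027 × 1.0295 × 1.046 ≈ 1.13911.
Nominal growth factor: 1.23976. Real growth factor = 1.23976 / 1.13911 ≈ 1.08836.
Annualized: 1.08836^(1/4) − 1 ≈ 0.02139.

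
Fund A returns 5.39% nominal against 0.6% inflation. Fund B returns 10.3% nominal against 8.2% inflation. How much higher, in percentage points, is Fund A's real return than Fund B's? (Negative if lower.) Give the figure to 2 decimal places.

2.82

Fund A real return: 1.0539/1.006 − 1 = 4.761%.
Fund B real return: 1.103/1.082 − 1 = 1.941%.
Difference: 4.761 − 1.941 = 2.820 pp.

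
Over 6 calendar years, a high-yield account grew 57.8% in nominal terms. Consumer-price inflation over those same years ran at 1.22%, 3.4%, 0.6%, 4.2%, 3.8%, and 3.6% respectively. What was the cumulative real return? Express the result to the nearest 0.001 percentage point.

Cumulative inflation factor: 1.0122 × 1.034 × 1.006 × 1.042 × 1.038 × 1.036 ≈ 1.17980.
Nominal growth factor: 1.57800. Real growth factor = 1.57800 / 1.17980 ≈ 1.33751.
Total real return ≈ 33.7511%.

33.751%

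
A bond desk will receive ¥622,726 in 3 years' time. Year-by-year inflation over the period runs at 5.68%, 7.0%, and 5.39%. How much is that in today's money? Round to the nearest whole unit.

¥522,542

Price-level factor over 3 years: 1.0568 × 1.070 × 1.0539 = 1.1917248264.
Purchasing power today: ¥622,726 divided by that factor.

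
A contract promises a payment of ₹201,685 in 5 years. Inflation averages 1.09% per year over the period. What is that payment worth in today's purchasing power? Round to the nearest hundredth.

₹191,043.65

Price-level factor over 5 years: (1 + 1.09%)^5 ≈ 1.0557011210.
Purchasing power today: ₹201,685 divided by that factor.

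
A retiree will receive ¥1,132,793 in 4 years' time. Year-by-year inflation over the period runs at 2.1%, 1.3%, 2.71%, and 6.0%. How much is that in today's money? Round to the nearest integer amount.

Price-level factor over 4 years: 1.021 × 1.013 × 1.0271 × 1.060 ≈ 1.1260399062.
Purchasing power today: ¥1,132,793 divided by that factor.

¥1,005,997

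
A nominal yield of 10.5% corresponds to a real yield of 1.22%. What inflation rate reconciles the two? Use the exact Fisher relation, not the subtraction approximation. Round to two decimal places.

9.17%

From (1+r_nom) = (1+r_real)(1+π), we get 1+π = (1 + 10.5%)/(1 + 1.22%) = 1.105/1.0122 ≈ 1.09168.
So π ≈ 9.1681%.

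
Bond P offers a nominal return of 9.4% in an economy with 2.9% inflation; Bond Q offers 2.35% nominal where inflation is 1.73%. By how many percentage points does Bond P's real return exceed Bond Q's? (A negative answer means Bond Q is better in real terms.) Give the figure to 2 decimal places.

5.71

Bond P real return: 1.094/1.029 − 1 = 6.317%.
Bond Q real return: 1.0235/1.0173 − 1 = 0.609%.
Difference: 6.317 − 0.609 = 5.708 pp.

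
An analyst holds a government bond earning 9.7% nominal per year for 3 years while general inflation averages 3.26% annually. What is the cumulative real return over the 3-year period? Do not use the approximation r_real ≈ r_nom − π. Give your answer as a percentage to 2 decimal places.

The annual real rate is (1+9.7%)/(1+3.26%) − 1 = 6.2367%.
Compounded over 3 years: (1 + 0.062367)^3 − 1 ≈ 0.19901.

19.90%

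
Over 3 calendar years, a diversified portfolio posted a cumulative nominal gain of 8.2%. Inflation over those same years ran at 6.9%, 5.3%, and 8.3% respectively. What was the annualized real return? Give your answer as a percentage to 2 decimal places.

-3.90%

Cumulative inflation factor: 1.069 × 1.053 × 1.083 ≈ 1.21909.
Nominal growth factor: 1.08200. Real growth factor = 1.08200 / 1.21909 ≈ 0.88755.
Annualized: 0.88755^(1/3) − 1 ≈ -0.03898.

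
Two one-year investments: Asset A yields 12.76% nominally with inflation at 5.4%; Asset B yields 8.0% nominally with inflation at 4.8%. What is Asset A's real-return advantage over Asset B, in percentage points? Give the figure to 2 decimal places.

3.93

Asset A real return: 1.1276/1.054 − 1 = 6.983%.
Asset B real return: 1.080/1.048 − 1 = 3.053%.
Difference: 6.983 − 3.053 = 3.930 pp.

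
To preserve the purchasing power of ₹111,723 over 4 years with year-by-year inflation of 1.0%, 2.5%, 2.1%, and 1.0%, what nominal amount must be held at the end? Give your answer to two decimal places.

Cumulative price-level factor: 1.010 × 1.025 × 1.021 × 1.010 = 1.0675601525.
The nominal amount required is ₹111,723 scaled up by that factor.

₹119,271.02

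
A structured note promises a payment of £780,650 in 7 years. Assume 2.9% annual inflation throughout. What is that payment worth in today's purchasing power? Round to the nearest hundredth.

£639,070.46

Price-level factor over 7 years: (1 + 2.9%)^7 ≈ 1.2215398048.
Purchasing power today: £780,650 divided by that factor.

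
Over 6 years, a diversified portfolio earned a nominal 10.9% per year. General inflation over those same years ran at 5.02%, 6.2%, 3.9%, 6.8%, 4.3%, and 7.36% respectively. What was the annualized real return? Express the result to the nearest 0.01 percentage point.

5.03%

Cumulative inflation factor: 1.0502 × 1.062 × 1.039 × 1.068 × 1.043 × 1.0736 ≈ 1.38583.
Nominal growth factor: 1.86033. Real growth factor = 1.86033 / 1.38583 ≈ 1.34239.
Annualized: 1.34239^(1/6) − 1 ≈ 0.05030.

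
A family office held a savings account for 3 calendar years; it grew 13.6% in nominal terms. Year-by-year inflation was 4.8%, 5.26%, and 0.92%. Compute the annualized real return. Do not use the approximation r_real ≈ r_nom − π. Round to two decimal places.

0.68%

Cumulative inflation factor: 1.048 × 1.0526 × 1.0092 ≈ 1.11327.
Nominal growth factor: 1.13600. Real growth factor = 1.13600 / 1.11327 ≈ 1.02041.
Annualized: 1.02041^(1/3) − 1 ≈ 0.00676.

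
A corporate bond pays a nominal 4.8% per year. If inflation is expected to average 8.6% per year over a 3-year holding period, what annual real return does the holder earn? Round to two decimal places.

With constant rates the annual real return is the same each year: (1+4.8%)/(1+8.6%) − 1 = -0.03499.

-3.50%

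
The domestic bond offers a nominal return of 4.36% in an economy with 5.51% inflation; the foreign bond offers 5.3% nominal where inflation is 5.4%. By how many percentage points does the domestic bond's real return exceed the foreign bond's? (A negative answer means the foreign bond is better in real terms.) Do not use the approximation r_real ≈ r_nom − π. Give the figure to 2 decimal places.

The domestic bond real return: 1.0436/1.0551 − 1 = -1.090%.
The foreign bond real return: 1.053/1.054 − 1 = -0.095%.
Difference: -1.090 − (-0.095) = -0.995 pp.

-1.00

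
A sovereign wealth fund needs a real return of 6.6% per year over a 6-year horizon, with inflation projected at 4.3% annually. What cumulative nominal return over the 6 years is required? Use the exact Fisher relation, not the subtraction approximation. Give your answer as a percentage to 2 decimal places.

Required annual nominal rate: (1+6.6%)(1+4.3%) − 1 = 11.1838%.
Cumulative over 6 years: (1 + 0.111838)^6 − 1 ≈ 0.88907.

88.91%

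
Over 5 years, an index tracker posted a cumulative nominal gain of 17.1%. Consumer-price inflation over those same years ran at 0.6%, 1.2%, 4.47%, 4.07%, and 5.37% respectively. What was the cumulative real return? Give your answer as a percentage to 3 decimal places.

Cumulative inflation factor: 1.006 × 1.012 × 1.0447 × 1.0407 × 1.0537 ≈ 1.16631.
Nominal growth factor: 1.17100. Real growth factor = 1.17100 / 1.16631 ≈ 1.00402.
Total real return ≈ 0.4024%.

0.402%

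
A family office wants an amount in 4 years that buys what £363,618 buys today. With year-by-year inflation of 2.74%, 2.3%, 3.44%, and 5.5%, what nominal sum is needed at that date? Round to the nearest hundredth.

Cumulative price-level factor: 1.0274 × 1.023 × 1.0344 × 1.055 ≈ 1.1469808490.
The nominal amount required is £363,618 scaled up by that factor.

£417,062.88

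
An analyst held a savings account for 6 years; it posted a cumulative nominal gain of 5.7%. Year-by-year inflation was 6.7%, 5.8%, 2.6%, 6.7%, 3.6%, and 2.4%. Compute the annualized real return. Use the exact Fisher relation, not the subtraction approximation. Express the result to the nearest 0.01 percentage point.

Cumulative inflation factor: 1.067 × 1.058 × 1.026 × 1.067 × 1.036 × 1.024 ≈ 1.31106.
Nominal growth factor: 1.05700. Real growth factor = 1.05700 / 1.31106 ≈ 0.80622.
Annualized: 0.80622^(1/6) − 1 ≈ -0.03526.

-3.53%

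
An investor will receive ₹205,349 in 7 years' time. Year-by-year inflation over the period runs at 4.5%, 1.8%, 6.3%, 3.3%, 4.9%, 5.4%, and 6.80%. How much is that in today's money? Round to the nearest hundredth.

Price-level factor over 7 years: 1.045 × 1.018 × 1.063 × 1.033 × 1.049 × 1.054 × 1.0680 ≈ 1.3793834350.
Purchasing power today: ₹205,349 divided by that factor.

₹148,870.14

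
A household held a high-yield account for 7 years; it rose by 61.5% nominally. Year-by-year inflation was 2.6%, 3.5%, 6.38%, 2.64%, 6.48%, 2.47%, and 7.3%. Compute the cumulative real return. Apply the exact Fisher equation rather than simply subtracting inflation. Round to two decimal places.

Cumulative inflation factor: 1.026 × 1.035 × 1.0638 × 1.0264 × 1.0648 × 1.0247 × 1.073 ≈ 1.35747.
Nominal growth factor: 1.61500. Real growth factor = 1.61500 / 1.35747 ≈ 1.18972.
Total real return ≈ 18.9717%.

18.97%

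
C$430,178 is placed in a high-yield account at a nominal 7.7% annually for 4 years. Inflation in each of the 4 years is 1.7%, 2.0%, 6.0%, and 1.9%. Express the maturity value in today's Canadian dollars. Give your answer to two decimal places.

Nominal value at maturity: C$430,178 × (1 + 7.7%)^4 ≈ C$578,776.66.
Price-level factor over 4 years: 1.017 × 1.020 × 1.060 × 1.019 = 1.1204724276.
The maturity value deflated by that factor is the answer in today's purchasing power.

C$516,546.99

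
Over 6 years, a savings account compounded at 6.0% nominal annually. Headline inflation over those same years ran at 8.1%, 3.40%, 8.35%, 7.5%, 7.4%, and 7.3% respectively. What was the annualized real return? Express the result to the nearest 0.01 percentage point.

Cumulative inflation factor: 1.081 × 1.0340 × 1.0835 × 1.075 × 1.074 × 1.073 ≈ 1.50033.
Nominal growth factor: 1.41852. Real growth factor = 1.41852 / 1.50033 ≈ 0.94547.
Annualized: 0.94547^(1/6) − 1 ≈ -0.00930.

-0.93%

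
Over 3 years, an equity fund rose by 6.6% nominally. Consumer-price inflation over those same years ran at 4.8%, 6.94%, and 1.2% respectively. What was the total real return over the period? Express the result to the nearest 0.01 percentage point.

-6.01%

Cumulative inflation factor: 1.048 × 1.0694 × 1.012 ≈ 1.13418.
Nominal growth factor: 1.06600. Real growth factor = 1.06600 / 1.13418 ≈ 0.93989.
Total real return ≈ -6.0114%.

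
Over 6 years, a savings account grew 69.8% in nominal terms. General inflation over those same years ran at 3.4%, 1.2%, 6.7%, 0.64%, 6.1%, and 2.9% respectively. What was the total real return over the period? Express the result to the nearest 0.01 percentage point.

Cumulative inflation factor: 1.034 × 1.012 × 1.067 × 1.0064 × 1.061 × 1.029 ≈ 1.22678.
Nominal growth factor: 1.69800. Real growth factor = 1.69800 / 1.22678 ≈ 1.38411.
Total real return ≈ 38.4111%.

38.41%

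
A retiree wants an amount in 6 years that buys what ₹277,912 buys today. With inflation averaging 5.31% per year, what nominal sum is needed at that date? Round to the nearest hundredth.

₹379,074.85

Cumulative price-level factor: (1+5.31%)^6 ≈ 1.3640103842.
Multiplying ₹277,912 by the price-level factor gives the future nominal sum.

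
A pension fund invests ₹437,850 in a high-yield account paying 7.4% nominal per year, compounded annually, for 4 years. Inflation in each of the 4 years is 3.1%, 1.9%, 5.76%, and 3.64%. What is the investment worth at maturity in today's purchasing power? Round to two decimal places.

Nominal value at maturity: ₹437,850 × (1 + 7.4%)^4 ≈ ₹582,562.44.
Price-level factor over 4 years: 1.031 × 1.019 × 1.0576 × 1.0364 ≈ 1.1515470729.
Dividing the nominal maturity value by the price-level factor gives the value in today's money.

₹505,895.46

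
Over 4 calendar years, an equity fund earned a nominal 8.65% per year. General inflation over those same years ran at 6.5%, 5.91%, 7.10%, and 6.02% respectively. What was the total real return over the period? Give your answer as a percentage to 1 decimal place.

8.8%

Cumulative inflation factor: 1.065 × 1.0591 × 1.0710 × 1.0602 ≈ 1.28075.
Nominal growth factor: 1.39354. Real growth factor = 1.39354 / 1.28075 ≈ 1.08807.
Total real return ≈ 8.8066%.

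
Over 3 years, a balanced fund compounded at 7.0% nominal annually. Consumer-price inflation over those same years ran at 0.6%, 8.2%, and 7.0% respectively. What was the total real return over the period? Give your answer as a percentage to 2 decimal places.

Cumulative inflation factor: 1.006 × 1.082 × 1.070 ≈ 1.16469.
Nominal growth factor: 1.22504. Real growth factor = 1.22504 / 1.16469 ≈ 1.05182.
Total real return ≈ 5.1822%.

5.18%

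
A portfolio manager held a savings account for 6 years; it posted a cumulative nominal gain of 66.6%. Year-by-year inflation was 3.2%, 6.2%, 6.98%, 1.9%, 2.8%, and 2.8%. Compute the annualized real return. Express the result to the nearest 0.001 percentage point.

Cumulative inflation factor: 1.032 × 1.062 × 1.0698 × 1.019 × 1.028 × 1.028 ≈ 1.26260.
Nominal growth factor: 1.66600. Real growth factor = 1.66600 / 1.26260 ≈ 1.31950.
Annualized: 1.31950^(1/6) − 1 ≈ 0.04729.

4.729%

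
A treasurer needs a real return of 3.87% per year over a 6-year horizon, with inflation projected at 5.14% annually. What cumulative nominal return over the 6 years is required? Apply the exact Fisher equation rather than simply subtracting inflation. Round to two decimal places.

Required annual nominal rate: (1+3.87%)(1+5.14%) − 1 = 9.208918%.
Cumulative over 6 years: (1 + 0.09208918)^6 − 1 ≈ 0.69648.

69.65%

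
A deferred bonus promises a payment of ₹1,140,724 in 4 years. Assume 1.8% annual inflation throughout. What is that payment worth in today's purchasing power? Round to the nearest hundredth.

₹1,062,158.84

Price-level factor over 4 years: (1 + 1.8%)^4 ≈ 1.0739674330.
Purchasing power today: ₹1,140,724 divided by that factor.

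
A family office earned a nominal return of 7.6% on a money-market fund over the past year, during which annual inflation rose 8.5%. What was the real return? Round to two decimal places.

Real return via the Fisher equation: (1 + 7.6%)/(1 + 8.5%) − 1 = 1.076/1.085 − 1 ≈ -0.00829.

-0.83%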